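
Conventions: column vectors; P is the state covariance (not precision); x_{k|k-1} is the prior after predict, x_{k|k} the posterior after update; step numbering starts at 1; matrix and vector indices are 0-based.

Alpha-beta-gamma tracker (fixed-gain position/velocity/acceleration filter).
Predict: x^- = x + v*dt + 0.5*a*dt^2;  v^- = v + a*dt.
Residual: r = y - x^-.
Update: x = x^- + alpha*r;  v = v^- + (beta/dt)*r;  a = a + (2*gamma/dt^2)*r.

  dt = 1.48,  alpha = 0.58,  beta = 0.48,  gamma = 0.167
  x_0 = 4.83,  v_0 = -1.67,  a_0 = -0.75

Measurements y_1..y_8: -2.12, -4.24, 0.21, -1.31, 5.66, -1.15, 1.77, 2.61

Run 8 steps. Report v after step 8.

v_post = -2.8342

step 1: x_pred=1.5370  r=-3.6570  x^+=-0.5841  v^+=-3.9661  a^+=-1.3076
step 2: x_pred=-7.8859  r=3.6459  x^+=-5.7713  v^+=-4.7189  a^+=-0.7517
step 3: x_pred=-13.5785  r=13.7885  x^+=-5.5812  v^+=-1.3594  a^+=1.3508
step 4: x_pred=-6.1137  r=4.8037  x^+=-3.3276  v^+=2.1978  a^+=2.0833
step 5: x_pred=2.2068  r=3.4532  x^+=4.2096  v^+=6.4010  a^+=2.6099
step 6: x_pred=16.5415  r=-17.6915  x^+=6.2804  v^+=4.5259  a^+=-0.0878
step 7: x_pred=12.8826  r=-11.1126  x^+=6.4373  v^+=0.7919  a^+=-1.7823
step 8: x_pred=5.6573  r=-3.0473  x^+=3.8899  v^+=-2.8342  a^+=-2.2469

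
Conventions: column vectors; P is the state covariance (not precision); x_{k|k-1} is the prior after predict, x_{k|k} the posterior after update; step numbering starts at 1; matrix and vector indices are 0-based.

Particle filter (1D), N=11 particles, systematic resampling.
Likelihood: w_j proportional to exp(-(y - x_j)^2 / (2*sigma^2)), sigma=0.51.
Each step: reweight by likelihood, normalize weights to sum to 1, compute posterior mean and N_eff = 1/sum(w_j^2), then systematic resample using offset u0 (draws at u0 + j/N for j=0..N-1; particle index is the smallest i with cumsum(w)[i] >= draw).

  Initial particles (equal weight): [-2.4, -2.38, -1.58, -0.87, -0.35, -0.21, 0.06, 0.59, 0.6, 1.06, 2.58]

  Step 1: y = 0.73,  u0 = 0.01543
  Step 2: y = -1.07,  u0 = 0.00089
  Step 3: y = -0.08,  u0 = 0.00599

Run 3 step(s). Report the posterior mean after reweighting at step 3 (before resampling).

step 1: w=[0.0000, 0.0000, 0.0000, 0.0021, 0.0307, 0.0528, 0.1219, 0.2782, 0.2796, 0.2343, 0.0004]  mean=0.5649  Neff=4.3658  idx=[4, 6, 6, 7, 7, 7, 8, 8, 8, 9, 9]
step 2: w=[0.6472, 0.1506, 0.1506, 0.0088, 0.0088, 0.0088, 0.0082, 0.0082, 0.0082, 0.0003, 0.0003]  mean=-0.1775  Neff=2.1520  idx=[0, 0, 0, 0, 0, 0, 0, 0, 1, 2, 2]
step 3: w=[0.0883, 0.0883, 0.0883, 0.0883, 0.0883, 0.0883, 0.0883, 0.0883, 0.0978, 0.0978, 0.0978]  mean=-0.2297  Neff=10.9761  idx=[0, 1, 2, 3, 4, 5, 6, 7, 8, 9, 10]

post_mean = -0.2297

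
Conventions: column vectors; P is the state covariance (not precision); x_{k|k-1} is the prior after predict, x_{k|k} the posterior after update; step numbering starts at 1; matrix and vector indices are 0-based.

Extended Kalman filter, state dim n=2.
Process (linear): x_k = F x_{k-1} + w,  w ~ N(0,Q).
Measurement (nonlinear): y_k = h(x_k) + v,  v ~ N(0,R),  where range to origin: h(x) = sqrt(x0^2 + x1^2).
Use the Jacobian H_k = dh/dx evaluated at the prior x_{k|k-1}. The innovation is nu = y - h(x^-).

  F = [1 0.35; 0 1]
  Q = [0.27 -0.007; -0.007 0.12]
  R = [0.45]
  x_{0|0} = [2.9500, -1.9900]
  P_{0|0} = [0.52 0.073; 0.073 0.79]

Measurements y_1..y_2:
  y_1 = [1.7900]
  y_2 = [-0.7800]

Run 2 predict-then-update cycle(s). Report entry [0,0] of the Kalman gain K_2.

step 1: x^-=[2.2535, -1.9900]  P^-=[0.9379 0.3425; 0.3425 0.9100]  H_jac=[0.7496 -0.6619]  S=[1.0358]  K=[0.4598; -0.3337]  nu=[-1.2164]  x^+=[1.6942, -1.5841]  P^+=[0.7189 0.5014; 0.5014 0.7947]
step 2: x^-=[1.1397, -1.5841]  P^-=[1.4372 0.7726; 0.7726 0.9147]  H_jac=[0.5840 -0.8117]  S=[0.8104]  K=[0.2619; -0.3594]  nu=[-2.7315]  x^+=[0.4244, -0.6023]  P^+=[1.3816 0.8488; 0.8488 0.8100]

K[0,0] = 0.2619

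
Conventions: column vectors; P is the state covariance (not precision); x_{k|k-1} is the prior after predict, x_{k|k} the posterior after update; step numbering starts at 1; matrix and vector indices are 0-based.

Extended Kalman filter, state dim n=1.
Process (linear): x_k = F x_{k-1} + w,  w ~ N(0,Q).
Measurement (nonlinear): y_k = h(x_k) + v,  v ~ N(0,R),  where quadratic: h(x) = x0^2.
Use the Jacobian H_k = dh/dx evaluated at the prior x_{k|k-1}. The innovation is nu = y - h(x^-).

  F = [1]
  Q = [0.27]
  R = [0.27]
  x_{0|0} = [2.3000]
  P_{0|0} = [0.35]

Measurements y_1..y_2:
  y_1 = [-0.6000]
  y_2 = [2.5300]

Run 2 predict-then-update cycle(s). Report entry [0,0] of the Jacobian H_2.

step 1: x^-=[2.3000]  P^-=[0.6200]  H_jac=[4.6000]  S=[13.3892]  K=[0.2130]  nu=[-5.8900]  x^+=[1.0454]  P^+=[0.0125]
step 2: x^-=[1.0454]  P^-=[0.2825]  H_jac=[2.0908]  S=[1.5049]  K=[0.3925]  nu=[1.4372]  x^+=[1.6094]  P^+=[0.0507]

H_jac[0,0] = 2.0908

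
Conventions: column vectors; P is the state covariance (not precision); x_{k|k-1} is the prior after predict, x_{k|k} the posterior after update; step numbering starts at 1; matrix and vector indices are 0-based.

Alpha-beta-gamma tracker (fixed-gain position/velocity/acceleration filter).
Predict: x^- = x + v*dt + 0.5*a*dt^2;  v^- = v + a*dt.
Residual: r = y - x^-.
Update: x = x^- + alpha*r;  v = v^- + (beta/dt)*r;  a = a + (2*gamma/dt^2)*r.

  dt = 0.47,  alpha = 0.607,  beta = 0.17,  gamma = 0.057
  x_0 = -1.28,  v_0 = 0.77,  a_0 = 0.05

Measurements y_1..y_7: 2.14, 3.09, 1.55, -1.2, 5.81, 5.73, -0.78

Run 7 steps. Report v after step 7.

v_post = 0.0391

step 1: x_pred=-0.9126  r=3.0526  x^+=0.9403  v^+=1.8976  a^+=1.6253
step 2: x_pred=2.0117  r=1.0783  x^+=2.6662  v^+=3.0515  a^+=2.1818
step 3: x_pred=4.3415  r=-2.7915  x^+=2.6470  v^+=3.0673  a^+=0.7412
step 4: x_pred=4.1705  r=-5.3705  x^+=0.9106  v^+=1.4732  a^+=-2.0304
step 5: x_pred=1.3788  r=4.4312  x^+=4.0685  v^+=2.1217  a^+=0.2565
step 6: x_pred=5.0940  r=0.6360  x^+=5.4801  v^+=2.4722  a^+=0.5847
step 7: x_pred=6.7066  r=-7.4866  x^+=2.1622  v^+=0.0391  a^+=-3.2789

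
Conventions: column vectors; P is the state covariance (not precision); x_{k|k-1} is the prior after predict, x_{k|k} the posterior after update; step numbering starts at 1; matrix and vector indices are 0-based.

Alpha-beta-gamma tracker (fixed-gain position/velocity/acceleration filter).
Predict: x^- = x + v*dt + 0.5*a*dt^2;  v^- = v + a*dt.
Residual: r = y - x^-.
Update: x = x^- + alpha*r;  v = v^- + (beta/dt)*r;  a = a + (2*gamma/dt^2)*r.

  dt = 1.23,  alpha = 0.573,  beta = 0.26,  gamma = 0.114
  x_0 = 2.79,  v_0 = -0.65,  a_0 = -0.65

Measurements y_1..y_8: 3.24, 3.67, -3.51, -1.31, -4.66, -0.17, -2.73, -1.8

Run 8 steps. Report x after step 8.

step 1: x_pred=1.4988  r=1.7412  x^+=2.4965  v^+=-1.0814  a^+=-0.3876
step 2: x_pred=0.8731  r=2.7969  x^+=2.4757  v^+=-0.9670  a^+=0.0339
step 3: x_pred=1.3120  r=-4.8220  x^+=-1.4510  v^+=-1.9446  a^+=-0.6928
step 4: x_pred=-4.3669  r=3.0569  x^+=-2.6153  v^+=-2.1505  a^+=-0.2321
step 5: x_pred=-5.4360  r=0.7760  x^+=-4.9914  v^+=-2.2720  a^+=-0.1152
step 6: x_pred=-7.8730  r=7.7030  x^+=-3.4592  v^+=-0.7854  a^+=1.0457
step 7: x_pred=-3.6341  r=0.9041  x^+=-3.1161  v^+=0.6920  a^+=1.1820
step 8: x_pred=-1.3708  r=-0.4292  x^+=-1.6167  v^+=2.0551  a^+=1.1173

x_post = -1.6167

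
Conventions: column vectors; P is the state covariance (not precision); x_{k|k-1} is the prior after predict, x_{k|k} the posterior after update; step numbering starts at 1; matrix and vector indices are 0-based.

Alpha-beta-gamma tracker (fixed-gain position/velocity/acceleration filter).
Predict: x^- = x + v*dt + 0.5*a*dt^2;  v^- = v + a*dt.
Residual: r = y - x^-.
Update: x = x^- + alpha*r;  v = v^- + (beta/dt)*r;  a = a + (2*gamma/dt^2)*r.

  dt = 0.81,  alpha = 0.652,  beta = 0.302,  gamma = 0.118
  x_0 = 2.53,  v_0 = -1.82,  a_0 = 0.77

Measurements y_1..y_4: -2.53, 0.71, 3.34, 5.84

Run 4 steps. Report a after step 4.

a_post = 3.6253

step 1: x_pred=1.3084  r=-3.8384  x^+=-1.1942  v^+=-2.6274  a^+=-0.6107
step 2: x_pred=-3.5228  r=4.2328  x^+=-0.7630  v^+=-1.5439  a^+=0.9119
step 3: x_pred=-1.7144  r=5.0544  x^+=1.5811  v^+=1.0792  a^+=2.7299
step 4: x_pred=3.3508  r=2.4892  x^+=4.9737  v^+=4.2185  a^+=3.6253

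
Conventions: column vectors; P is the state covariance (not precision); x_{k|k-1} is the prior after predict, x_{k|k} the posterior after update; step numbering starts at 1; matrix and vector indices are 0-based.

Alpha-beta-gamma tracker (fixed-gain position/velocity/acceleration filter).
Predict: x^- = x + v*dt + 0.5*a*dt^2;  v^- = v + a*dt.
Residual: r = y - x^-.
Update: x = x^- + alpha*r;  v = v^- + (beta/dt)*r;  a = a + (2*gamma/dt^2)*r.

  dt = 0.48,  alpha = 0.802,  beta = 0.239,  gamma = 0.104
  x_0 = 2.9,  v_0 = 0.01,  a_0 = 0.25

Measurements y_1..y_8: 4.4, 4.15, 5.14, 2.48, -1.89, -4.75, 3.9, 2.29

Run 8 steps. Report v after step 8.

step 1: x_pred=2.9336  r=1.4664  x^+=4.1097  v^+=0.8601  a^+=1.5738
step 2: x_pred=4.7038  r=-0.5538  x^+=4.2597  v^+=1.3398  a^+=1.0738
step 3: x_pred=5.0265  r=0.1135  x^+=5.1175  v^+=1.9118  a^+=1.1763
step 4: x_pred=6.1707  r=-3.6907  x^+=3.2108  v^+=0.6388  a^+=-2.1555
step 5: x_pred=3.2691  r=-5.1591  x^+=-0.8685  v^+=-2.9647  a^+=-6.8130
step 6: x_pred=-3.0764  r=-1.6736  x^+=-4.4186  v^+=-7.0682  a^+=-8.3239
step 7: x_pred=-8.7703  r=12.6703  x^+=1.3913  v^+=-4.7550  a^+=3.1146
step 8: x_pred=-0.5323  r=2.8223  x^+=1.7312  v^+=-1.8547  a^+=5.6625

v_post = -1.8547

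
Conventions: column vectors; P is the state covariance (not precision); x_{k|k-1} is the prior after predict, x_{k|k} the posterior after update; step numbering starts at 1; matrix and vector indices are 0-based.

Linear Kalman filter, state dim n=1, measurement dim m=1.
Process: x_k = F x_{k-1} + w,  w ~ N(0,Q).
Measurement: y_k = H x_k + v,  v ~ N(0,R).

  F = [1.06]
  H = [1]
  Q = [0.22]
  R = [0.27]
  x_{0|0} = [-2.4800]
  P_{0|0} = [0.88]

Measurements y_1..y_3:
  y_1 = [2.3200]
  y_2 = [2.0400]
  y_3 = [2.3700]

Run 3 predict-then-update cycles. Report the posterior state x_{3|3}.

x_post = [2.2052]

step 1: x^-=[-2.6288]  P^-=[1.2088]  S=[1.4788]  K=[0.8174]  nu=[4.9488]  x^+=[1.4164]  P^+=[0.2207]
step 2: x^-=[1.5014]  P^-=[0.4680]  S=[0.7380]  K=[0.6341]  nu=[0.5386]  x^+=[1.8430]  P^+=[0.1712]
step 3: x^-=[1.9535]  P^-=[0.4124]  S=[0.6824]  K=[0.6043]  nu=[0.4165]  x^+=[2.2052]  P^+=[0.1632]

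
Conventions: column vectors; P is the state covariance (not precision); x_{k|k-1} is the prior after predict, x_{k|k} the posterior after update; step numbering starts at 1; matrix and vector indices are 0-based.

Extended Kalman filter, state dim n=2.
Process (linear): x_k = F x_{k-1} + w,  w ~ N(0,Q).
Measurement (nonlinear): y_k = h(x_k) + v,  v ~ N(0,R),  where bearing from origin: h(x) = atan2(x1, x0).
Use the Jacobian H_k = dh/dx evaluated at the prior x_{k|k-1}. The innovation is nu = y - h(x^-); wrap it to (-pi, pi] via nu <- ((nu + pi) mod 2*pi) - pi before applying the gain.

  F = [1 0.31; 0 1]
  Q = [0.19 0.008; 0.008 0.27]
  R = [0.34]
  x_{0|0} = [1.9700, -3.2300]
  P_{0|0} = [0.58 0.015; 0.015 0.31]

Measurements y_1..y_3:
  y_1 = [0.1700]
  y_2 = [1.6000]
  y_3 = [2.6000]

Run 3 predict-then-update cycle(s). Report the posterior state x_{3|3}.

step 1: x^-=[0.9687, -3.2300]  P^-=[0.8091 0.1191; 0.1191 0.5800]  H_jac=[0.2840 0.0852]  S=[0.4153]  K=[0.5779; 0.2005]  nu=[1.4494]  x^+=[1.8063, -2.9395]  P^+=[0.6704 0.0710; 0.0710 0.5633]
step 2: x^-=[0.8951, -2.9395]  P^-=[0.9586 0.2536; 0.2536 0.8333]  H_jac=[0.3113 0.0948]  S=[0.4554]  K=[0.7082; 0.3469]  nu=[2.8752]  x^+=[2.9312, -1.9421]  P^+=[0.7302 0.1418; 0.1418 0.7785]
step 3: x^-=[2.3291, -1.9421]  P^-=[1.0829 0.3911; 0.3911 1.0485]  H_jac=[0.2112 0.2533]  S=[0.4974]  K=[0.6589; 0.6999]  nu=[-2.9882]  x^+=[0.3602, -4.0337]  P^+=[0.8670 0.1617; 0.1617 0.8048]

x_post = [0.3602, -4.0337]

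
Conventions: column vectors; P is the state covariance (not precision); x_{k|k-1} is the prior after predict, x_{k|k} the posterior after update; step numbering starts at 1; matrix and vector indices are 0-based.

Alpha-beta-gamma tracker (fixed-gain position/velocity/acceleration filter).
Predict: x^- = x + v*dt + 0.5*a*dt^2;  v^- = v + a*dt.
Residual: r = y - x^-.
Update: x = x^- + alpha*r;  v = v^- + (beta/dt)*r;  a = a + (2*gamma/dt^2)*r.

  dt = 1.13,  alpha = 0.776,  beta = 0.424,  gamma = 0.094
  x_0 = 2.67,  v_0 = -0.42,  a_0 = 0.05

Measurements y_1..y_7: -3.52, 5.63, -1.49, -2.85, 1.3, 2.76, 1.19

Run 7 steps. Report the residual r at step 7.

resid = -3.3735

step 1: x_pred=2.2273  r=-5.7473  x^+=-2.2326  v^+=-2.5200  a^+=-0.7962
step 2: x_pred=-5.5885  r=11.2185  x^+=3.1170  v^+=0.7897  a^+=0.8555
step 3: x_pred=4.5557  r=-6.0457  x^+=-0.1358  v^+=-0.5120  a^+=-0.0346
step 4: x_pred=-0.7364  r=-2.1136  x^+=-2.3765  v^+=-1.3441  a^+=-0.3458
step 5: x_pred=-4.1162  r=5.4162  x^+=0.0868  v^+=0.2974  a^+=0.4517
step 6: x_pred=0.7112  r=2.0488  x^+=2.3011  v^+=1.5765  a^+=0.7533
step 7: x_pred=4.5635  r=-3.3735  x^+=1.9457  v^+=1.1620  a^+=0.2566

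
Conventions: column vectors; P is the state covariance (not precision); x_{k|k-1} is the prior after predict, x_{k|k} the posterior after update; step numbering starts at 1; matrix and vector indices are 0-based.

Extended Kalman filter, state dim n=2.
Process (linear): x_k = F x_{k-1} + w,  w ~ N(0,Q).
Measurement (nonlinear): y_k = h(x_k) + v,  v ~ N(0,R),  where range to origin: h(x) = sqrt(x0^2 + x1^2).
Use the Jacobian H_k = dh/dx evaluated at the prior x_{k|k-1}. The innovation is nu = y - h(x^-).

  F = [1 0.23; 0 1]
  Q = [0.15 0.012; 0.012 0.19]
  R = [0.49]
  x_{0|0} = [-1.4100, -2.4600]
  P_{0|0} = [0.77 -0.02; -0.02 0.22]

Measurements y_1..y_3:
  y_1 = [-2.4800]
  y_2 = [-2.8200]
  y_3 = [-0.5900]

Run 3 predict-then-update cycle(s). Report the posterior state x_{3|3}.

step 1: x^-=[-1.9758, -2.4600]  P^-=[0.9224 0.0426; 0.0426 0.4100]  H_jac=[-0.6262 -0.7797]  S=[1.1425]  K=[-0.5346; -0.3031]  nu=[-5.6352]  x^+=[1.0370, -0.7518]  P^+=[0.5959 -0.1426; -0.1426 0.3050]
step 2: x^-=[0.8641, -0.7518]  P^-=[0.6964 -0.0604; -0.0604 0.4950]  H_jac=[0.7544 -0.6564]  S=[1.1595]  K=[0.4873; -0.3195]  nu=[-3.9654]  x^+=[-1.0683, 0.5153]  P^+=[0.4210 0.1201; 0.1201 0.3766]
step 3: x^-=[-0.9498, 0.5153]  P^-=[0.6462 0.2188; 0.2188 0.5666]  H_jac=[-0.8790 0.4769]  S=[0.9347]  K=[-0.4961; 0.0833]  nu=[-1.6706]  x^+=[-0.1211, 0.3761]  P^+=[0.4162 0.2574; 0.2574 0.5601]

x_post = [-0.1211, 0.3761]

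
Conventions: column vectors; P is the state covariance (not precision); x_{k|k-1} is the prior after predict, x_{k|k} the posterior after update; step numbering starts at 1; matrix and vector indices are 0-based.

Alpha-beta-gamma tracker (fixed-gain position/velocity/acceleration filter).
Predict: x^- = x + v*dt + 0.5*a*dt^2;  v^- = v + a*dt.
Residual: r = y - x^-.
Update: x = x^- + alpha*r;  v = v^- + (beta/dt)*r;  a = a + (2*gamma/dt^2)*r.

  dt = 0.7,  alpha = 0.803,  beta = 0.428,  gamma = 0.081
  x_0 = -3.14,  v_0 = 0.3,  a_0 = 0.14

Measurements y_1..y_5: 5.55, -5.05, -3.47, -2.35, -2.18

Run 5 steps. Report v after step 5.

v_post = -0.7027

step 1: x_pred=-2.8957  r=8.4457  x^+=3.8862  v^+=5.5619  a^+=2.9323
step 2: x_pred=8.4980  r=-13.5480  x^+=-2.3811  v^+=-0.6691  a^+=-1.5469
step 3: x_pred=-3.2284  r=-0.2416  x^+=-3.4224  v^+=-1.8996  a^+=-1.6267
step 4: x_pred=-5.1507  r=2.8007  x^+=-2.9017  v^+=-1.3259  a^+=-0.7008
step 5: x_pred=-4.0016  r=1.8216  x^+=-2.5389  v^+=-0.7027  a^+=-0.0986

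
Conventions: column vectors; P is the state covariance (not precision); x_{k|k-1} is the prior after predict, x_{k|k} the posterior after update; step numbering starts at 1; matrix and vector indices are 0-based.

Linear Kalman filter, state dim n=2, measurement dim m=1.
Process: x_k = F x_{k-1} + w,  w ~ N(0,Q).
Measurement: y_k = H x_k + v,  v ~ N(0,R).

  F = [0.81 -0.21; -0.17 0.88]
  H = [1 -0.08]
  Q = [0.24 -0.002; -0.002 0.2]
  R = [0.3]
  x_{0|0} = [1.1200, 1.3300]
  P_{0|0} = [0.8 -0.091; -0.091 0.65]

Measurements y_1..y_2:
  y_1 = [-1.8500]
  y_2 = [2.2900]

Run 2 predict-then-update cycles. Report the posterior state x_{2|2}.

x_post = [0.8722, 0.5387]

step 1: x^-=[0.6279, 0.9800]  P^-=[0.8245 -0.3004; -0.3004 0.7537]  S=[1.1774]  K=[0.7207; -0.3063]  nu=[-2.3995]  x^+=[-1.1014, 1.7151]  P^+=[0.2130 -0.0404; -0.0404 0.6432]
step 2: x^-=[-1.2523, 1.6965]  P^-=[0.4219 -0.1805; -0.1805 0.7164]  S=[0.7553]  K=[0.5776; -0.3148]  nu=[3.6780]  x^+=[0.8722, 0.5387]  P^+=[0.1698 -0.0431; -0.0431 0.6415]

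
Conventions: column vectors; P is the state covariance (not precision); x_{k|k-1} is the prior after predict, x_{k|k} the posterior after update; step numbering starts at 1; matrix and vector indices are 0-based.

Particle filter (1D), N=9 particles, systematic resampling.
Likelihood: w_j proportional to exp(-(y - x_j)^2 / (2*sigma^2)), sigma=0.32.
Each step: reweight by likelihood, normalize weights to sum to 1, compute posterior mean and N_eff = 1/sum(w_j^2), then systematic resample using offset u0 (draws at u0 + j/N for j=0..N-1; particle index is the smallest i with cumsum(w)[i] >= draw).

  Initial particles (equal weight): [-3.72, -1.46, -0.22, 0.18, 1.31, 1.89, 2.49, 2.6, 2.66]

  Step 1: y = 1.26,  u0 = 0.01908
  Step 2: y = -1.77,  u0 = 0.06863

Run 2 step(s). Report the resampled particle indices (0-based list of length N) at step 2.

step 1: w=[0.0000, 0.0000, 0.0000, 0.0030, 0.8695, 0.1267, 0.0005, 0.0001, 0.0001]  mean=1.3810  Neff=1.2951  idx=[4, 4, 4, 4, 4, 4, 4, 4, 5]
step 2: w=[0.1250, 0.1250, 0.1250, 0.1250, 0.1250, 0.1250, 0.1250, 0.1250, 0.0000]  mean=1.3100  Neff=8.0000  idx=[0, 1, 2, 3, 4, 4, 5, 6, 7]

resampled_idx = [0, 1, 2, 3, 4, 4, 5, 6, 7]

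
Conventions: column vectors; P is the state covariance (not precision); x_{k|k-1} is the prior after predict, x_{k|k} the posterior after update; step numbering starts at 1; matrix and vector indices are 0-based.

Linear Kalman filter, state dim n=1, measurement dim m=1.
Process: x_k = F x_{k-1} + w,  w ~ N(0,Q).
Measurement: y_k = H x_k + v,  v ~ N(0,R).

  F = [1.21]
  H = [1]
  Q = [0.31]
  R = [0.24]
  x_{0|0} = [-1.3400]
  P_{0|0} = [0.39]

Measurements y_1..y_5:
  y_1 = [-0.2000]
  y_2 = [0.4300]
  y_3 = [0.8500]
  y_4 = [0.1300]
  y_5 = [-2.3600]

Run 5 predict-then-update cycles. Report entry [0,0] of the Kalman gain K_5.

step 1: x^-=[-1.6214]  P^-=[0.8810]  S=[1.1210]  K=[0.7859]  nu=[1.4214]  x^+=[-0.5043]  P^+=[0.1886]
step 2: x^-=[-0.6102]  P^-=[0.5862]  S=[0.8262]  K=[0.7095]  nu=[1.0402]  x^+=[0.1278]  P^+=[0.1703]
step 3: x^-=[0.1547]  P^-=[0.5593]  S=[0.7993]  K=[0.6997]  nu=[0.6953]  x^+=[0.6412]  P^+=[0.1679]
step 4: x^-=[0.7759]  P^-=[0.5559]  S=[0.7959]  K=[0.6984]  nu=[-0.6459]  x^+=[0.3248]  P^+=[0.1676]
step 5: x^-=[0.3930]  P^-=[0.5554]  S=[0.7954]  K=[0.6983]  nu=[-2.7530]  x^+=[-1.5294]  P^+=[0.1676]

K[0,0] = 0.6983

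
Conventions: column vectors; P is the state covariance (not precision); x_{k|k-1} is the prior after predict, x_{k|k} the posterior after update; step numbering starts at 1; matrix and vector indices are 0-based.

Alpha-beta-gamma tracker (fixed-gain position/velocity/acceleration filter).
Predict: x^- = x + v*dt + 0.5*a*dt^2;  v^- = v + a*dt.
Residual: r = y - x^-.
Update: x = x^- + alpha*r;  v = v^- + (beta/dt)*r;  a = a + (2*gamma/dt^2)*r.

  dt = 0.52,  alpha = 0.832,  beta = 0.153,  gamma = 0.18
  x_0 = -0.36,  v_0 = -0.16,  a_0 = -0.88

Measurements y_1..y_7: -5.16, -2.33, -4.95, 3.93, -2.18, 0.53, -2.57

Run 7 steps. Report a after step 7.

a_post = -4.7683

step 1: x_pred=-0.5622  r=-4.5978  x^+=-4.3876  v^+=-1.9704  a^+=-7.0014
step 2: x_pred=-6.3588  r=4.0288  x^+=-3.0068  v^+=-4.4257  a^+=-1.6376
step 3: x_pred=-5.5296  r=0.5796  x^+=-5.0474  v^+=-5.1068  a^+=-0.8659
step 4: x_pred=-7.8200  r=11.7500  x^+=1.9560  v^+=-2.0998  a^+=14.7775
step 5: x_pred=2.8620  r=-5.0420  x^+=-1.3329  v^+=4.1010  a^+=8.0648
step 6: x_pred=1.8899  r=-1.3599  x^+=0.7585  v^+=7.8945  a^+=6.2542
step 7: x_pred=5.7092  r=-8.2792  x^+=-1.1791  v^+=8.7107  a^+=-4.7683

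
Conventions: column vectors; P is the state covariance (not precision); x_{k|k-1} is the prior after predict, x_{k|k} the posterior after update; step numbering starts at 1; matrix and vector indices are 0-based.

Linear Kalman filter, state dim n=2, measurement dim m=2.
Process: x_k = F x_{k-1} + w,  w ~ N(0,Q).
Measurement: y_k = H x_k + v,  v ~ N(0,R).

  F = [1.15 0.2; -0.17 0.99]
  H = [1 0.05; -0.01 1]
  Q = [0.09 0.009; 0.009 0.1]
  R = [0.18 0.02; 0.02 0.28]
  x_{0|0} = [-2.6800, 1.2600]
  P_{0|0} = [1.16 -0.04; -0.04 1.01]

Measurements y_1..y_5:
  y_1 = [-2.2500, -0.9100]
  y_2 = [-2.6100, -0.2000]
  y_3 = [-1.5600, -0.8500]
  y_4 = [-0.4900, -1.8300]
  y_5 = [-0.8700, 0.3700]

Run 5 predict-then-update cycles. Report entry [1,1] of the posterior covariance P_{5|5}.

P_post[1,1] = 0.1242

step 1: x^-=[-2.8300, 1.7030]  P^-=[1.6461 -0.0620; -0.0620 1.1369]  S=[1.8227 -0.0016; -0.0016 1.4183]  K=[0.9013 -0.0543; -0.0021 0.8020]  nu=[0.4949, -2.6413]  x^+=[-2.2405, -0.4164]  P^+=[0.1609 0.0044; 0.0044 0.2246]
step 2: x^-=[-2.6599, -0.0314]  P^-=[0.3139 0.0269; 0.0269 0.3233]  S=[0.4974 0.0599; 0.0599 0.6028]  K=[0.6366 -0.0239; 0.0223 0.5336]  nu=[0.0515, -0.1952]  x^+=[-2.6225, -0.1344]  P^+=[0.1138 0.0072; 0.0072 0.1499]
step 3: x^-=[-3.0427, 0.3128]  P^-=[0.2497 0.0244; 0.0244 0.2478]  S=[0.4328 0.0543; 0.0543 0.5274]  K=[0.5822 -0.0184; 0.0265 0.4667]  nu=[1.4671, -1.1932]  x^+=[-2.1667, -0.2053]  P^+=[0.1040 0.0075; 0.0075 0.1313]
step 4: x^-=[-2.5328, 0.1650]  P^-=[0.2363 0.0230; 0.0230 0.2292]  S=[0.4192 0.0521; 0.0521 0.5087]  K=[0.5687 -0.0177; 0.0266 0.4473]  nu=[2.0345, -2.0204]  x^+=[-1.3400, -0.6845]  P^+=[0.1016 0.0074; 0.0074 0.1258]
step 5: x^-=[-1.6780, -0.4499]  P^-=[0.2329 0.0223; 0.0223 0.2238]  S=[0.4157 0.0511; 0.0511 0.5034]  K=[0.5651 -0.0178; 0.0262 0.4415]  nu=[0.8304, 0.8031]  x^+=[-1.2229, -0.0736]  P^+=[0.1010 0.0073; 0.0073 0.1242]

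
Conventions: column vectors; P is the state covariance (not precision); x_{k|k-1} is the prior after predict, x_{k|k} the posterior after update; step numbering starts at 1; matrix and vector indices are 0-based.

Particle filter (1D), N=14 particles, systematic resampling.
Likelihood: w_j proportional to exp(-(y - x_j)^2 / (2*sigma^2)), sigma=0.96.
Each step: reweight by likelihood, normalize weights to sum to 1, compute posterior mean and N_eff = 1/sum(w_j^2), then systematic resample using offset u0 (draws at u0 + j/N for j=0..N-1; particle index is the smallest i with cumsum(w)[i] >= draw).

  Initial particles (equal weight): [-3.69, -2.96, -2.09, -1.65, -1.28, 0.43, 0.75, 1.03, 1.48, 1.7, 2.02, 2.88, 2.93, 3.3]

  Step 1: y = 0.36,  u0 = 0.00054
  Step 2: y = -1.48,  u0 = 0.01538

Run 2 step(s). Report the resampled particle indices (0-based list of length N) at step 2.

resampled_idx = [0, 0, 1, 1, 1, 1, 1, 1, 1, 2, 3, 4, 5, 8]

step 1: w=[0.0000, 0.0006, 0.0090, 0.0262, 0.0545, 0.2339, 0.2159, 0.1838, 0.1187, 0.0885, 0.0526, 0.0075, 0.0065, 0.0022]  mean=0.7983  Neff=6.1101  idx=[1, 4, 5, 5, 5, 6, 6, 6, 7, 7, 7, 8, 9, 9]
step 2: w=[0.1512, 0.4856, 0.0686, 0.0686, 0.0686, 0.0334, 0.0334, 0.0334, 0.0163, 0.0163, 0.0163, 0.0043, 0.0021, 0.0021]  mean=-0.8420  Neff=3.6106  idx=[0, 0, 1, 1, 1, 1, 1, 1, 1, 2, 3, 4, 5, 8]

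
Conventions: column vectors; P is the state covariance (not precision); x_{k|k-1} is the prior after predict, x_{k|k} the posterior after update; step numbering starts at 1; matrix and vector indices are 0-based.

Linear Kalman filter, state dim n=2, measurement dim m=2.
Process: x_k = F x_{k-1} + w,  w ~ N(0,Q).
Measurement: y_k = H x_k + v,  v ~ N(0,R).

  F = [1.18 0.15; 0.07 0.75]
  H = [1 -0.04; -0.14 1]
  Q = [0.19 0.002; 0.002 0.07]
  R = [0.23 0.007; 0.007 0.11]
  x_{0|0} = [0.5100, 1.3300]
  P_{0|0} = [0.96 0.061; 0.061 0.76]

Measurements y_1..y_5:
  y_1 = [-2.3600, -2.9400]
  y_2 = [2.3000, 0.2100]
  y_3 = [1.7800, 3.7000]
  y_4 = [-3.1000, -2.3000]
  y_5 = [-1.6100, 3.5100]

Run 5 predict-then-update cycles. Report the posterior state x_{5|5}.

step 1: x^-=[0.8013, 1.0332]  P^-=[1.5654 0.2214; 0.2214 0.5086]  S=[1.7785 -0.0098; -0.0098 0.5873]  K=[0.8753 0.0185; 0.1176 0.8152]  nu=[-3.1200, -3.8610]  x^+=[-2.0011, -2.4812]  P^+=[0.2029 0.0366; 0.0366 0.0956]
step 2: x^-=[-2.7335, -2.0009]  P^-=[0.4876 0.0623; 0.0623 0.1286]  S=[0.7129 -0.0038; -0.0038 0.2307]  K=[0.6805 -0.0148; 0.0829 0.5210]  nu=[4.9535, 1.8283]  x^+=[0.6102, -0.6377]  P^+=[0.1574 0.0252; 0.0252 0.0614]
step 3: x^-=[0.6243, -0.4356]  P^-=[0.4195 0.0445; 0.0445 0.1080]  S=[0.6461 -0.0113; -0.0113 0.2137]  K=[0.6459 -0.0325; 0.0705 0.4797]  nu=[1.1382, 4.2230]  x^+=[1.2223, 1.6706]  P^+=[0.1492 0.0218; 0.0218 0.0563]
step 4: x^-=[1.6929, 1.3385]  P^-=[0.4068 0.0402; 0.0402 0.1047]  S=[0.6337 -0.0137; -0.0137 0.2114]  K=[0.6385 -0.0378; 0.0671 0.4730]  nu=[-4.7394, -3.4015]  x^+=[-1.2047, -0.5882]  P^+=[0.1474 0.0210; 0.0210 0.0554]
step 5: x^-=[-1.5098, -0.5254]  P^-=[0.4039 0.0392; 0.0392 0.1041]  S=[0.6310 -0.0143; -0.0143 0.2110]  K=[0.6368 -0.0391; 0.0662 0.4718]  nu=[-0.1212, 3.8241]  x^+=[-1.7366, 1.2706]  P^+=[0.1470 0.0207; 0.0207 0.0553]

x_post = [-1.7366, 1.2706]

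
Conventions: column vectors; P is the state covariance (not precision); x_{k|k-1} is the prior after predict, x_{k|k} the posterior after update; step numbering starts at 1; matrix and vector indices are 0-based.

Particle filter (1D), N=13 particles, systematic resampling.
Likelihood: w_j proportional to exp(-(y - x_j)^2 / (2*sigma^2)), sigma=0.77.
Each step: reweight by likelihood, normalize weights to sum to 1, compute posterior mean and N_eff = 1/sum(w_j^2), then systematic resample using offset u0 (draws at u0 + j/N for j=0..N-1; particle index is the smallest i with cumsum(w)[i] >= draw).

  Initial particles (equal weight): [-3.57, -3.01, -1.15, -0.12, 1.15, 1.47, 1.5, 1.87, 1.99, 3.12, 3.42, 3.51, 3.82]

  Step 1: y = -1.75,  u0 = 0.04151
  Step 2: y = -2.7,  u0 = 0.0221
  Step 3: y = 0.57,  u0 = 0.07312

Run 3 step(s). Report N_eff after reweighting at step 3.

step 1: w=[0.0524, 0.2242, 0.6314, 0.0910, 0.0007, 0.0001, 0.0001, 0.0000, 0.0000, 0.0000, 0.0000, 0.0000, 0.0000]  mean=-1.5977  Neff=2.1740  idx=[0, 1, 1, 1, 2, 2, 2, 2, 2, 2, 2, 2, 3]
step 2: w=[0.1213, 0.2118, 0.2118, 0.2118, 0.0303, 0.0303, 0.0303, 0.0303, 0.0303, 0.0303, 0.0303, 0.0303, 0.0008]  mean=-2.6248  Neff=6.3821  idx=[0, 0, 1, 1, 1, 2, 2, 3, 3, 3, 5, 7, 10]
step 3: w=[0.0000, 0.0000, 0.0001, 0.0001, 0.0001, 0.0001, 0.0001, 0.0001, 0.0001, 0.0001, 0.3331, 0.3331, 0.3331]  mean=-1.1512  Neff=3.0039  idx=[10, 10, 10, 10, 11, 11, 11, 11, 12, 12, 12, 12, 12]

N_eff = 3.0039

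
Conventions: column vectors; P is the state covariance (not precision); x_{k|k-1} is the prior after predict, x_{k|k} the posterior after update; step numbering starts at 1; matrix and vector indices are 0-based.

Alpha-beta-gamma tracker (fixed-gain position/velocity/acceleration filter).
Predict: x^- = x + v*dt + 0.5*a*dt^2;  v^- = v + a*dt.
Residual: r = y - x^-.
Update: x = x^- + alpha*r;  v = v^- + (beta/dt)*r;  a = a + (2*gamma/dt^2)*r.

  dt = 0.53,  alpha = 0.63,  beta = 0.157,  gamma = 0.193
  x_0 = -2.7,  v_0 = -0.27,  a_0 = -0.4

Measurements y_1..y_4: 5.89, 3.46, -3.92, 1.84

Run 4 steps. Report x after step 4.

step 1: x_pred=-2.8993  r=8.7893  x^+=2.6380  v^+=2.1216  a^+=11.6778
step 2: x_pred=5.4026  r=-1.9426  x^+=4.1788  v^+=7.7354  a^+=9.0084
step 3: x_pred=9.5438  r=-13.4638  x^+=1.0616  v^+=8.5216  a^+=-9.4929
step 4: x_pred=4.2448  r=-2.4048  x^+=2.7298  v^+=2.7780  a^+=-12.7974

x_post = 2.7298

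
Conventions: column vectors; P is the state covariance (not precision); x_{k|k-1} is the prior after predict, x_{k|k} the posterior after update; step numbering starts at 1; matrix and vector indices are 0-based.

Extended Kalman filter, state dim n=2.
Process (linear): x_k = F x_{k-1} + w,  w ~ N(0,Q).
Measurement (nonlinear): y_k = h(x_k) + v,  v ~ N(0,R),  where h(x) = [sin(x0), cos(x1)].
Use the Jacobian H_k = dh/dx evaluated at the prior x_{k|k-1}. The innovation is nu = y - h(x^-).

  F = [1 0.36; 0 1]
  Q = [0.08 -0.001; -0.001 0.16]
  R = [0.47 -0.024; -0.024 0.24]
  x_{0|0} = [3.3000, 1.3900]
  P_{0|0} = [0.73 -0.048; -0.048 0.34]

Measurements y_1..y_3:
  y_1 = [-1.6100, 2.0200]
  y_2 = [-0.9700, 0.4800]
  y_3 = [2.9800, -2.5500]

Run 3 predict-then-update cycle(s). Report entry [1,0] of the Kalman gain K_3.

K[1,0] = -0.0727

step 1: x^-=[3.8004, 1.3900]  P^-=[0.8195 0.0734; 0.0734 0.5000]  H_jac=[-0.7907 0.0000; 0.0000 -0.9837]  S=[0.9824 0.0331; 0.0331 0.7238]  K=[-0.6573 -0.0697; -0.0362 -0.6779]  nu=[-0.9978, 1.8402]  x^+=[4.3280, 0.1788]  P^+=[0.3886 0.0010; 0.0010 0.1645]
step 2: x^-=[4.3923, 0.1788]  P^-=[0.4906 0.0592; 0.0592 0.3245]  H_jac=[-0.3146 0.0000; 0.0000 -0.1778]  S=[0.5186 -0.0207; -0.0207 0.2503]  K=[-0.3003 -0.0669; -0.0453 -0.2343]  nu=[-0.0208, -0.5041]  x^+=[4.4323, 0.2979]  P^+=[0.4435 0.0497; 0.0497 0.3101]
step 3: x^-=[4.5395, 0.2979]  P^-=[0.5995 0.1604; 0.1604 0.4701]  H_jac=[-0.1720 0.0000; 0.0000 -0.2935]  S=[0.4877 -0.0159; -0.0159 0.2805]  K=[-0.2173 -0.1801; -0.0727 -0.4960]  nu=[3.9651, -3.5060]  x^+=[4.3094, 1.7484]  P^+=[0.5686 0.1295; 0.1295 0.3997]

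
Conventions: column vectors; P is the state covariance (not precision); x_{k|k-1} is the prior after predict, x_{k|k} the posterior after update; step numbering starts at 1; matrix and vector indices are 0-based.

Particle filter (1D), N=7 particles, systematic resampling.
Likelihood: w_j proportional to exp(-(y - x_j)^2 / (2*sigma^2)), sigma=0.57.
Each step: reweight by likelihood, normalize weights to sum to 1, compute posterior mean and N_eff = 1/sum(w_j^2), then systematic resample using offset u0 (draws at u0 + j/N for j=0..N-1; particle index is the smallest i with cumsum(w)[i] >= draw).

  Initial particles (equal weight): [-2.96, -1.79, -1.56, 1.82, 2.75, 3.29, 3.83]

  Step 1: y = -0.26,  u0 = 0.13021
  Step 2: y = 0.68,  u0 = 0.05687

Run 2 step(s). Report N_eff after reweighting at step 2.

N_eff = 6.3458

step 1: w=[0.0001, 0.2652, 0.7222, 0.0125, 0.0000, 0.0000, 0.0000]  mean=-1.5789  Neff=1.6892  idx=[1, 2, 2, 2, 2, 2, 2]
step 2: w=[0.0305, 0.1616, 0.1616, 0.1616, 0.1616, 0.1616, 0.1616]  mean=-1.5670  Neff=6.3458  idx=[1, 2, 2, 3, 4, 5, 6]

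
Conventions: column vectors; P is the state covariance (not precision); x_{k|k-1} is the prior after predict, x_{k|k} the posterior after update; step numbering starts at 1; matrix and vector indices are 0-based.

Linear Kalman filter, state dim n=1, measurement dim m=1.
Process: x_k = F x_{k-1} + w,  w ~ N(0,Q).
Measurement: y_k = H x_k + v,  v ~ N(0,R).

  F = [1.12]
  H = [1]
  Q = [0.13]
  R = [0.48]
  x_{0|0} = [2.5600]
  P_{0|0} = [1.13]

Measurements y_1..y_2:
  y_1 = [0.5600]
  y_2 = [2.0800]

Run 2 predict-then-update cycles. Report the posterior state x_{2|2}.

step 1: x^-=[2.8672]  P^-=[1.5475]  S=[2.0275]  K=[0.7633]  nu=[-2.3072]  x^+=[1.1062]  P^+=[0.3664]
step 2: x^-=[1.2390]  P^-=[0.5896]  S=[1.0696]  K=[0.5512]  nu=[0.8410]  x^+=[1.7026]  P^+=[0.2646]

x_post = [1.7026]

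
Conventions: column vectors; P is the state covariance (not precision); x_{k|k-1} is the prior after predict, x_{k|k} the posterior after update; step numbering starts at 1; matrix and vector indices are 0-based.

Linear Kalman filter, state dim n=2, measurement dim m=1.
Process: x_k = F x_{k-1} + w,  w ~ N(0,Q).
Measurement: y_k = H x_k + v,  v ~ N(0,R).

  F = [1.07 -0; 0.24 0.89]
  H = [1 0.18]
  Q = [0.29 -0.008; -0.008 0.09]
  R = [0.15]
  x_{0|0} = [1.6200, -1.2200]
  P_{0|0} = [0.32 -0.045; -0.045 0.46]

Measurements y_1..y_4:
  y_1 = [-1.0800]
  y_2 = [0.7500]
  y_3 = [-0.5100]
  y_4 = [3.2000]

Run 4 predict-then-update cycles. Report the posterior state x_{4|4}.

step 1: x^-=[1.7334, -0.6970]  P^-=[0.6564 0.0313; 0.0313 0.4536]  S=[0.8323]  K=[0.7954; 0.1357]  nu=[-2.6879]  x^+=[-0.4045, -1.0618]  P^+=[0.1298 -0.0585; -0.0585 0.4382]
step 2: x^-=[-0.4328, -1.0421]  P^-=[0.4387 -0.0304; -0.0304 0.4196]  S=[0.5913]  K=[0.7326; 0.0763]  nu=[1.3704]  x^+=[0.5711, -0.9375]  P^+=[0.1213 -0.0635; -0.0635 0.4162]
step 3: x^-=[0.6111, -0.6973]  P^-=[0.4289 -0.0373; -0.0373 0.3995]  S=[0.5784]  K=[0.7299; 0.0599]  nu=[-0.9956]  x^+=[-0.1156, -0.7569]  P^+=[0.1207 -0.0626; -0.0626 0.3974]
step 4: x^-=[-0.1237, -0.7014]  P^-=[0.4282 -0.0366; -0.0366 0.3850]  S=[0.5776]  K=[0.7301; 0.0567]  nu=[3.4499]  x^+=[2.3950, -0.5058]  P^+=[0.1204 -0.0605; -0.0605 0.3832]

x_post = [2.3950, -0.5058]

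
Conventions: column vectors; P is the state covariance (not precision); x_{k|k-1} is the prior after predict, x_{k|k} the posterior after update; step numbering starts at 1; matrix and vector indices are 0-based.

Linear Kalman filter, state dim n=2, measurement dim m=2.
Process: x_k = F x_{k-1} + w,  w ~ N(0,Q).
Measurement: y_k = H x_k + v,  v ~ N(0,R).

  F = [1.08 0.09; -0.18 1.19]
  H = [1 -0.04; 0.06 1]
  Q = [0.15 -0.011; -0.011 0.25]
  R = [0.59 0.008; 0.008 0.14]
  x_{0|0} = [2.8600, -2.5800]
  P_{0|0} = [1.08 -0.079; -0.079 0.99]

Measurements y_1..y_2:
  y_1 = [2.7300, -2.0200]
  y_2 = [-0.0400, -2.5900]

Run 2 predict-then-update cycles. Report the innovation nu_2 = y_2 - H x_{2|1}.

step 1: x^-=[2.8566, -3.5850]  P^-=[1.4024 -0.2152; -0.2152 1.7208]  S=[2.0123 -0.1913; -0.1913 1.8400]  K=[0.7013 0.0017; -0.0534 0.9226]  nu=[-0.2700, 1.3936]  x^+=[2.6696, -2.2848]  P^+=[0.4130 -0.0189; -0.0189 0.1299]
step 2: x^-=[2.6776, -3.1994]  P^-=[0.6291 -0.1014; -0.1014 0.4554]  S=[1.2280 -0.0736; -0.0736 0.5855]  K=[0.5130 -0.0442; -0.0518 0.7609]  nu=[-2.8456, 0.4488]  x^+=[1.1980, -2.7106]  P^+=[0.3015 -0.0202; -0.0202 0.1073]

innov = [-2.8456, 0.4488]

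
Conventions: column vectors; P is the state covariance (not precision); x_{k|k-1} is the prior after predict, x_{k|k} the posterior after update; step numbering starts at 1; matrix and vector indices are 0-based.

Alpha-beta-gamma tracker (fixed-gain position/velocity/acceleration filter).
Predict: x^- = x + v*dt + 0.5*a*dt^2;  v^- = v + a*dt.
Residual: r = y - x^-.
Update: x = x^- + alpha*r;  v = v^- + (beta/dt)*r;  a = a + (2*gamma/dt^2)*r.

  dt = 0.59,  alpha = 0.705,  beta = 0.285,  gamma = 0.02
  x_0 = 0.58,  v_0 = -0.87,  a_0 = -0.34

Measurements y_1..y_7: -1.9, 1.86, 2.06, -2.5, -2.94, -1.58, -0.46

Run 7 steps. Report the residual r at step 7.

resid = 2.5719

step 1: x_pred=0.0075  r=-1.9075  x^+=-1.3373  v^+=-1.9920  a^+=-0.5592
step 2: x_pred=-2.6099  r=4.4699  x^+=0.5414  v^+=-0.1628  a^+=-0.0456
step 3: x_pred=0.4374  r=1.6226  x^+=1.5813  v^+=0.5941  a^+=0.1409
step 4: x_pred=1.9564  r=-4.4564  x^+=-1.1854  v^+=-1.4754  a^+=-0.3712
step 5: x_pred=-2.1204  r=-0.8196  x^+=-2.6982  v^+=-2.0903  a^+=-0.4654
step 6: x_pred=-4.0125  r=2.4325  x^+=-2.2976  v^+=-1.1898  a^+=-0.1858
step 7: x_pred=-3.0319  r=2.5719  x^+=-1.2187  v^+=-0.0571  a^+=0.1097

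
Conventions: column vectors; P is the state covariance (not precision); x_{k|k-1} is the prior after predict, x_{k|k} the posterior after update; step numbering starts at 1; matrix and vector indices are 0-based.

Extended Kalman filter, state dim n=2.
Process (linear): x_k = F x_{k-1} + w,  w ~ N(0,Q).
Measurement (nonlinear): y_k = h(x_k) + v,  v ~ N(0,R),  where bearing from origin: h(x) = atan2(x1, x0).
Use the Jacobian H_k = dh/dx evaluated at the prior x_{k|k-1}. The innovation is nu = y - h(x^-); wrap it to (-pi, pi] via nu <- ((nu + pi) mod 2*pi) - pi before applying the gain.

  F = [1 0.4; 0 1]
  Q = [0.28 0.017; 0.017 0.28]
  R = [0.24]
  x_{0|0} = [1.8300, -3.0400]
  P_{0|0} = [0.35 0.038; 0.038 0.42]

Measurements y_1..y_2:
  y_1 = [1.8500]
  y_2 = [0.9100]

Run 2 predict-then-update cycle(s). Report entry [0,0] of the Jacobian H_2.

H_jac[0,0] = 0.1464

step 1: x^-=[0.6140, -3.0400]  P^-=[0.7276 0.2230; 0.2230 0.7000]  H_jac=[0.3161 0.0638]  S=[0.3245]  K=[0.7525; 0.3549]  nu=[-3.0617]  x^+=[-1.6898, -4.1265]  P^+=[0.5439 0.1363; 0.1363 0.6591]
step 2: x^-=[-3.3404, -4.1265]  P^-=[1.0384 0.4170; 0.4170 0.9391]  H_jac=[0.1464 -0.1185]  S=[0.2610]  K=[0.3931; -0.1925]  nu=[-3.1219]  x^+=[-4.5678, -3.5254]  P^+=[0.9980 0.4368; 0.4368 0.9295]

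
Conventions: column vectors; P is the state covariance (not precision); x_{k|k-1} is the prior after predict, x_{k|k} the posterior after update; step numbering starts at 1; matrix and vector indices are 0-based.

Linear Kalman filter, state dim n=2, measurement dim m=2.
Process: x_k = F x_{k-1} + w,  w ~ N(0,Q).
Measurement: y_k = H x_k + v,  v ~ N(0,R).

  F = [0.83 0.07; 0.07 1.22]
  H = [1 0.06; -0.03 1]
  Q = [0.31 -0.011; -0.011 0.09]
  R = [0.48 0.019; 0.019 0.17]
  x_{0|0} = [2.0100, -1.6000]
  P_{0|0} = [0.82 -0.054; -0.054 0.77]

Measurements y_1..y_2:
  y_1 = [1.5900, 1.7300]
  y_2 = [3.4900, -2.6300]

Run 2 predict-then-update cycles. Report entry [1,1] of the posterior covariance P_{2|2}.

step 1: x^-=[1.5563, -1.8113]  P^-=[0.8724 0.0475; 0.0475 1.2309]  S=[1.3625 0.1140; 0.1140 1.3988]  K=[0.6455 -0.0374; 0.0156 0.8777]  nu=[0.1424, 3.5880]  x^+=[1.5140, 1.3399]  P^+=[0.3082 0.0152; 0.0152 0.1500]
step 2: x^-=[1.3504, 1.7407]  P^-=[0.5248 0.0351; 0.0351 0.3173]  S=[1.0102 0.0574; 0.0574 0.4857]  K=[0.5229 -0.0218; 0.0168 0.6492]  nu=[2.0352, -4.3302]  x^+=[2.5091, -1.0362]  P^+=[0.2497 0.0137; 0.0137 0.1111]

P_post[1,1] = 0.1111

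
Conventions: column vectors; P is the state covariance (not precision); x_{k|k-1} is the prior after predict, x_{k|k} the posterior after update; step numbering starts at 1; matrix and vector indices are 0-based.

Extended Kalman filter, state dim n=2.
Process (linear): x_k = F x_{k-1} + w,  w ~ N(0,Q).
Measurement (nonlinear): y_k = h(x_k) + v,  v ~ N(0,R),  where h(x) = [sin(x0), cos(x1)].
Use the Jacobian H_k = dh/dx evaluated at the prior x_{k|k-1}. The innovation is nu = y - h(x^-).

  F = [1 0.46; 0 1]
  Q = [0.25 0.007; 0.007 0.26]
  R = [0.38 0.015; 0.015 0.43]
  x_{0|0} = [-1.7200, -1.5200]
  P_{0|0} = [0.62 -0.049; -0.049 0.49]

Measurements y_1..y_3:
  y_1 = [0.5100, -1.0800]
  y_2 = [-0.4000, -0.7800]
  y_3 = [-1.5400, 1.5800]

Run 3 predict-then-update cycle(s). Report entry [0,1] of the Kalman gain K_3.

K[0,1] = 0.1908

step 1: x^-=[-2.4192, -1.5200]  P^-=[0.9286 0.1834; 0.1834 0.7500]  H_jac=[-0.7502 0.0000; 0.0000 0.9987]  S=[0.9027 -0.1224; -0.1224 1.1781]  K=[-0.7614 0.0764; -0.0671 0.6288]  nu=[1.1712, -1.1308]  x^+=[-3.3973, -2.3097]  P^+=[0.3842 0.0214; 0.0214 0.2697]
step 2: x^-=[-4.4598, -2.3097]  P^-=[0.7110 0.1525; 0.1525 0.5297]  H_jac=[-0.2499 0.0000; 0.0000 0.7392]  S=[0.4244 -0.0132; -0.0132 0.7195]  K=[-0.4140 0.1491; -0.0730 0.5429]  nu=[-1.3683, -0.1065]  x^+=[-3.9092, -2.2677]  P^+=[0.6206 0.0783; 0.0783 0.3144]
step 3: x^-=[-4.9523, -2.2677]  P^-=[1.0092 0.2299; 0.2299 0.5744]  H_jac=[0.2376 0.0000; 0.0000 0.7668]  S=[0.4370 0.0569; 0.0569 0.7677]  K=[0.5240 0.1908; 0.0508 0.5699]  nu=[-2.5114, 2.2219]  x^+=[-5.8442, -1.1291]  P^+=[0.8499 0.1173; 0.1173 0.3206]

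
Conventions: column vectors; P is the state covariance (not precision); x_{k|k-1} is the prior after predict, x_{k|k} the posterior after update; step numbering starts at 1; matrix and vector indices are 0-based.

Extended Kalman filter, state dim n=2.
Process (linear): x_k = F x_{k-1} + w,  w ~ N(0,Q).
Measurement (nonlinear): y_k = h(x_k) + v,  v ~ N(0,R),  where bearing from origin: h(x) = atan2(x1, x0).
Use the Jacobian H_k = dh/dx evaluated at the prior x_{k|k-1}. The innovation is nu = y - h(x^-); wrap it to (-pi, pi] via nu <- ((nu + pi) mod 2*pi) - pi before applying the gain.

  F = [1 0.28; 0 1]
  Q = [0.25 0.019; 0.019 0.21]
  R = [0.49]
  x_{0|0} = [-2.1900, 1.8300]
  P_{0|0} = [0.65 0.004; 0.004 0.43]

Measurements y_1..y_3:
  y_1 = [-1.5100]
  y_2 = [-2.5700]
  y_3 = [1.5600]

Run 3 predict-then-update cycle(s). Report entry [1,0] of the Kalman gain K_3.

step 1: x^-=[-1.6776, 1.8300]  P^-=[0.9360 0.1434; 0.1434 0.6400]  H_jac=[-0.2969 -0.2722]  S=[0.6431]  K=[-0.4928; -0.3371]  nu=[2.4604]  x^+=[-2.8901, 1.0006]  P^+=[0.7798 0.0366; 0.0366 0.5669]
step 2: x^-=[-2.6100, 1.0006]  P^-=[1.0947 0.2143; 0.2143 0.7769]  H_jac=[-0.1281 -0.3340]  S=[0.6130]  K=[-0.3455; -0.4682]  nu=[0.9377]  x^+=[-2.9339, 0.5616]  P^+=[1.0215 0.1152; 0.1152 0.6426]
step 3: x^-=[-2.7767, 0.5616]  P^-=[1.3864 0.3141; 0.3141 0.8526]  H_jac=[-0.0700 -0.3460]  S=[0.6141]  K=[-0.3350; -0.5162]  nu=[-1.3820]  x^+=[-2.3137, 1.2750]  P^+=[1.3175 0.2079; 0.2079 0.6890]

K[1,0] = -0.5162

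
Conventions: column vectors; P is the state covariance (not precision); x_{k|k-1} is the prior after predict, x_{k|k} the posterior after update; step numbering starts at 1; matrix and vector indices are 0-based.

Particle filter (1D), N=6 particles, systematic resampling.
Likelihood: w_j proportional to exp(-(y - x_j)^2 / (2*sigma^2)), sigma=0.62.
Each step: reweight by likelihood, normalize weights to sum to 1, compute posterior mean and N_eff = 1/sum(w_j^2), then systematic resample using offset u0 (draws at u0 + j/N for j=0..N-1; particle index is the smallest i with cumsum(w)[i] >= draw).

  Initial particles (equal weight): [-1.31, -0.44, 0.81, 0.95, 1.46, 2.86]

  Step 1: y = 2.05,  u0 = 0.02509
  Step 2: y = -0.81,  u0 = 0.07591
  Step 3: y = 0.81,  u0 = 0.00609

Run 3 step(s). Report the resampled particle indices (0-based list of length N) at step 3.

step 1: w=[0.0000, 0.0002, 0.0963, 0.1475, 0.4527, 0.3032]  mean=1.7462  Neff=3.0497  idx=[2, 3, 4, 4, 4, 5]
step 2: w=[0.6052, 0.3270, 0.0226, 0.0226, 0.0226, 0.0000]  mean=0.8998  Neff=2.1062  idx=[0, 0, 0, 0, 1, 1]
step 3: w=[0.1681, 0.1681, 0.1681, 0.1681, 0.1638, 0.1638]  mean=0.8559  Neff=5.9991  idx=[0, 1, 2, 3, 4, 5]

resampled_idx = [0, 1, 2, 3, 4, 5]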